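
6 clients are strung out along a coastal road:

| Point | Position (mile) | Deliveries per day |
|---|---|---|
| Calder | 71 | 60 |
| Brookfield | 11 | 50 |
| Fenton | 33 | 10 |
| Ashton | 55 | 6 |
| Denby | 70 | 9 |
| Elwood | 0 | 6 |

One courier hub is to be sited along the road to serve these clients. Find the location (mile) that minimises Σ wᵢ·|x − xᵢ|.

x = 55

For a sum of weighted absolute distances on a line, the optimum is the weighted median (not the mean). Total weight W = 141; half-weight = 70.5.
Sort by position and accumulate weight:
  mile 0 (Elwood, w=6) → cum 6
  mile 11 (Brookfield, w=50) → cum 56
  mile 33 (Fenton, w=10) → cum 66
  mile 55 (Ashton, w=6) → cum 72  ≥ 70.5 → median here
  mile 70 (Denby, w=9) → cum 81
  mile 71 (Calder, w=60) → cum 141
Optimal location: mile 55.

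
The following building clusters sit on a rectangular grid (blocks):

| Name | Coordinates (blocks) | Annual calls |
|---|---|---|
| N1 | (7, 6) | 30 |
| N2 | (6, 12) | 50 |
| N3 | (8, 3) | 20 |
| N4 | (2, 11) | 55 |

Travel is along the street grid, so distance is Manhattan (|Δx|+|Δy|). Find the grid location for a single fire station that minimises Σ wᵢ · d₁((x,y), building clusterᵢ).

(6, 11)

Manhattan distance separates: Σwᵢ(|x−xᵢ|+|y−yᵢ|) = Σwᵢ|x−xᵢ| + Σwᵢ|y−yᵢ|, so x and y are optimised independently as 1-D weighted medians.
Total weight W = 155; half = 77.5.
x-coordinate, sorted with cumulative weight:
  x=2 (N4, w=55) cum 55
  x=6 (N2, w=50) cum 105  ← median
  x=7 (N1, w=30) cum 135
  x=8 (N3, w=20) cum 155
⇒ x* = 6
y-coordinate, sorted with cumulative weight:
  y=3 (N3, w=20) cum 20
  y=6 (N1, w=30) cum 50
  y=11 (N4, w=55) cum 105  ← median
  y=12 (N2, w=50) cum 155
⇒ y* = 11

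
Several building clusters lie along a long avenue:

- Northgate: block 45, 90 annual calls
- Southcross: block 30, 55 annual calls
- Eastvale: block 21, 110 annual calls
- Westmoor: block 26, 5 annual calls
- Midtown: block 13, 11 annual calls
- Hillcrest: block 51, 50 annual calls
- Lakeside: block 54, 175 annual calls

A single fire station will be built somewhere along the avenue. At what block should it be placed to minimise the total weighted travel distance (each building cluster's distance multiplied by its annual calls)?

x = 45

For a sum of weighted absolute distances on a line, the optimum is the weighted median (not the mean). Total weight W = 496; half-weight = 248.
Sort by position and accumulate weight:
  block 13 (Midtown, w=11) → cum 11
  block 21 (Eastvale, w=110) → cum 121
  block 26 (Westmoor, w=5) → cum 126
  block 30 (Southcross, w=55) → cum 181
  block 45 (Northgate, w=90) → cum 271  ≥ 248 → median here
  block 51 (Hillcrest, w=50) → cum 321
  block 54 (Lakeside, w=175) → cum 496
Optimal location: block 45.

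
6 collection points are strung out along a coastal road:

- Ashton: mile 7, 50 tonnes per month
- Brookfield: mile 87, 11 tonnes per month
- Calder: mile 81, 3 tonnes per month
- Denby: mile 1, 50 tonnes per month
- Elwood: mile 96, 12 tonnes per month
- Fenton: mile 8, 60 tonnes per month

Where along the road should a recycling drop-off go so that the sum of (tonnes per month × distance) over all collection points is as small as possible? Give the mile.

x = 7

For a sum of weighted absolute distances on a line, the optimum is the weighted median (not the mean). Total weight W = 186; half-weight = 93.
Sort by position and accumulate weight:
  mile 1 (Denby, w=50) → cum 50
  mile 7 (Ashton, w=50) → cum 100  ≥ 93 → median here
  mile 8 (Fenton, w=60) → cum 160
  mile 81 (Calder, w=3) → cum 163
  mile 87 (Brookfield, w=11) → cum 174
  mile 96 (Elwood, w=12) → cum 186
Optimal location: mile 7.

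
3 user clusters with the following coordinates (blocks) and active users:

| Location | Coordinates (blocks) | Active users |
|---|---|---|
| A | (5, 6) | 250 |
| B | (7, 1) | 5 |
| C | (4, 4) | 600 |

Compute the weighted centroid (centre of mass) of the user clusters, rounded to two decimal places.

The minimiser of Σwᵢ‖p−pᵢ‖² is the weighted centroid p* = (Σwᵢpᵢ)/(Σwᵢ).
Σwᵢ = 855.
Σwᵢxᵢ = 250·5 + 5·7 + 600·4 = 3685.
Σwᵢyᵢ = 250·6 + 5·1 + 600·4 = 3905.
x* = 3685/855 = 4.31, y* = 3905/855 = 4.57.

(4.31, 4.57)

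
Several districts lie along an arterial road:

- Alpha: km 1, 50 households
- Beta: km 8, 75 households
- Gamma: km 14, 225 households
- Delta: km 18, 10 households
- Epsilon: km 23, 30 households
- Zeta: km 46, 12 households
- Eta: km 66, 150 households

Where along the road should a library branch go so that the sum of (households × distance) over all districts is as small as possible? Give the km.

For a sum of weighted absolute distances on a line, the optimum is the weighted median (not the mean). Total weight W = 552; half-weight = 276.
Sort by position and accumulate weight:
  km 1 (Alpha, w=50) → cum 50
  km 8 (Beta, w=75) → cum 125
  km 14 (Gamma, w=225) → cum 350  ≥ 276 → median here
  km 18 (Delta, w=10) → cum 360
  km 23 (Epsilon, w=30) → cum 390
  km 46 (Zeta, w=12) → cum 402
  km 66 (Eta, w=150) → cum 552
Optimal location: km 14.

x = 14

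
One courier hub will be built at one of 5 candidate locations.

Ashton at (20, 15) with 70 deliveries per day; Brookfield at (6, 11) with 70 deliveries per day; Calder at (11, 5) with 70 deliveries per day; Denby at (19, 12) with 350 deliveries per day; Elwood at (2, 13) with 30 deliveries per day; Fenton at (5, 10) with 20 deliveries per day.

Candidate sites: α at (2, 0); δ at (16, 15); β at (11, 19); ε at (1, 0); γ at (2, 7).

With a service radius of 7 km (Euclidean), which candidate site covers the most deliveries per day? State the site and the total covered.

Coverage radius r = 7 km; a point is covered iff (Δx)²+(Δy)² ≤ 7² = 49.
  α (2, 0): covers {none} → 0
  δ (16, 15): covers {Ashton, Denby} → 420
  β (11, 19): covers {none} → 0
  ε (1, 0): covers {none} → 0
  γ (2, 7): covers {Brookfield, Elwood, Fenton} → 120
Maximum coverage at δ: 420 deliveries per day.

δ, covering 420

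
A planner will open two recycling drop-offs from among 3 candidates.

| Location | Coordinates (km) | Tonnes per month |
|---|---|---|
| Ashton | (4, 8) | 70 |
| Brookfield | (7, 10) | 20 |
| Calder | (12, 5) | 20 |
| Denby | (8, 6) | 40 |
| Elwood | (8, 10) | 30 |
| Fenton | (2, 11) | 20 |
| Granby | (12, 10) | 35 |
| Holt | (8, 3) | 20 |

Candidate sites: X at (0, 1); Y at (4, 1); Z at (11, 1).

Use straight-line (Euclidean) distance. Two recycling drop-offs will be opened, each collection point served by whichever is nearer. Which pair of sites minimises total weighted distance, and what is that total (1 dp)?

{Y, Z}, total 1873.1

Evaluate every pair (each demand assigned to the nearer of the two):
  {Y, Z}: total = 1873.1
  {X, Z}: total = 1954.7
  {X, Y}: total = 2125.1
Best pair: {Y, Z} with total 1873.1.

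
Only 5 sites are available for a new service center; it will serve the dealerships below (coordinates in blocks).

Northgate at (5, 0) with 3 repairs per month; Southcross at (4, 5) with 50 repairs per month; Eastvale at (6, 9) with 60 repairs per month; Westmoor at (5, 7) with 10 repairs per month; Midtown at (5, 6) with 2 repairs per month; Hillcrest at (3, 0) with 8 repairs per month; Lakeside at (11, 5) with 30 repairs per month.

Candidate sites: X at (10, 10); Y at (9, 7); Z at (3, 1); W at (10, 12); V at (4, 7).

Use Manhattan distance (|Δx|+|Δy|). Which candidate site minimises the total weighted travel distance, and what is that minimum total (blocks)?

V, total 712 blocks

Total weighted distance at each candidate:
  X (10, 10): total = 1309
  Y (9, 7): total = 957
  Z (3, 1): total = 1381
  W (10, 12): total = 1635
  V (4, 7): total = 712
Minimum is at V with total 712 blocks.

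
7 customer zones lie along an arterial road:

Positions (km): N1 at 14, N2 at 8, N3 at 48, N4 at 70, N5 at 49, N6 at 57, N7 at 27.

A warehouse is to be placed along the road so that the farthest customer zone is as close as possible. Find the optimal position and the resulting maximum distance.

The 1-center on a line is the midpoint of the two extreme points: leftmost at 8, rightmost at 70.
Optimal location = (8 + 70)/2 = 39; maximum distance = (70 − 8)/2 = 31.

location 39, max distance 31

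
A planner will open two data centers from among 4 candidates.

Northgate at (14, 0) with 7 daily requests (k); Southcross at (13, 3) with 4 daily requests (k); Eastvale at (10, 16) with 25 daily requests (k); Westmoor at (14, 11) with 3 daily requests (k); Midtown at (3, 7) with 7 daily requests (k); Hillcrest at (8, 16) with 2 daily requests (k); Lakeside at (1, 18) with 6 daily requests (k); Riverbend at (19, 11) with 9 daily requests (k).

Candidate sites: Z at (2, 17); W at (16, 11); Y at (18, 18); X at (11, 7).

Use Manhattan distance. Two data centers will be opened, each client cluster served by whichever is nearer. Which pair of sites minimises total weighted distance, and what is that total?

{Z, W}, total 496

Evaluate every pair (each demand assigned to the nearer of the two):
  {Z, W}: total = 496
  {Z, X}: total = 530
  {W, X}: total = 583
  {Y, X}: total = 619
  {W, Y}: total = 663
  {Z, Y}: total = 667
Best pair: {Z, W} with total 496.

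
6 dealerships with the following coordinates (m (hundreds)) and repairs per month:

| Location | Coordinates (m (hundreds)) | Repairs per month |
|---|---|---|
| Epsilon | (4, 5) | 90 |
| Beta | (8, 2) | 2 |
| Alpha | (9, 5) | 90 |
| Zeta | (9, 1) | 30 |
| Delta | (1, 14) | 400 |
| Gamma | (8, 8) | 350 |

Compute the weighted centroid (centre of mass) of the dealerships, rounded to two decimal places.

(4.84, 9.70)

The minimiser of Σwᵢ‖p−pᵢ‖² is the weighted centroid p* = (Σwᵢpᵢ)/(Σwᵢ).
Σwᵢ = 962.
Σwᵢxᵢ = 90·4 + 2·8 + 90·9 + 30·9 + 400·1 + 350·8 = 4656.
Σwᵢyᵢ = 90·5 + 2·2 + 90·5 + 30·1 + 400·14 + 350·8 = 9334.
x* = 4656/962 = 4.84, y* = 9334/962 = 9.70.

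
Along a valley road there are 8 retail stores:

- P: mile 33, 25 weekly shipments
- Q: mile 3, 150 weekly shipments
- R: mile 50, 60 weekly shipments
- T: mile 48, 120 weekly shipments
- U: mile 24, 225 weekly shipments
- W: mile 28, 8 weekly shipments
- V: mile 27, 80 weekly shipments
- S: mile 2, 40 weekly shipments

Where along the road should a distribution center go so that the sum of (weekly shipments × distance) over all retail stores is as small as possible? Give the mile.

For a sum of weighted absolute distances on a line, the optimum is the weighted median (not the mean). Total weight W = 708; half-weight = 354.
Sort by position and accumulate weight:
  mile 2 (S, w=40) → cum 40
  mile 3 (Q, w=150) → cum 190
  mile 24 (U, w=225) → cum 415  ≥ 354 → median here
  mile 27 (V, w=80) → cum 495
  mile 28 (W, w=8) → cum 503
  mile 33 (P, w=25) → cum 528
  mile 48 (T, w=120) → cum 648
  mile 50 (R, w=60) → cum 708
Optimal location: mile 24.

x = 24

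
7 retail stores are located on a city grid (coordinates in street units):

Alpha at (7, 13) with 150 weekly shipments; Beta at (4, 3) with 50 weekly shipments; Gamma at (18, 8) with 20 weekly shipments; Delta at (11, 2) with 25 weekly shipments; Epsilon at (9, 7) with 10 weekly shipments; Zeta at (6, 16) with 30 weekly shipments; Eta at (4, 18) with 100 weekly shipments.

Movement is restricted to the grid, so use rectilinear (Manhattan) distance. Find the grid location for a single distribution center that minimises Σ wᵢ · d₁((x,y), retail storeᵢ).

(7, 13)

Manhattan distance separates: Σwᵢ(|x−xᵢ|+|y−yᵢ|) = Σwᵢ|x−xᵢ| + Σwᵢ|y−yᵢ|, so x and y are optimised independently as 1-D weighted medians.
Total weight W = 385; half = 192.5.
x-coordinate, sorted with cumulative weight:
  x=4 (Beta, w=50) cum 50
  x=4 (Eta, w=100) cum 150
  x=6 (Zeta, w=30) cum 180
  x=7 (Alpha, w=150) cum 330  ← median
  x=9 (Epsilon, w=10) cum 340
  x=11 (Delta, w=25) cum 365
  x=18 (Gamma, w=20) cum 385
⇒ x* = 7
y-coordinate, sorted with cumulative weight:
  y=2 (Delta, w=25) cum 25
  y=3 (Beta, w=50) cum 75
  y=7 (Epsilon, w=10) cum 85
  y=8 (Gamma, w=20) cum 105
  y=13 (Alpha, w=150) cum 255  ← median
  y=16 (Zeta, w=30) cum 285
  y=18 (Eta, w=100) cum 385
⇒ y* = 13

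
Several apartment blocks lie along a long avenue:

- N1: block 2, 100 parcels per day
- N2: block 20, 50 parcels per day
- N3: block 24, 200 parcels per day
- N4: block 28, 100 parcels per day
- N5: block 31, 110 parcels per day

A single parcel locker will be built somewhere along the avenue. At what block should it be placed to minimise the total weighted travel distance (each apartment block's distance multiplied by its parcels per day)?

x = 24

For a sum of weighted absolute distances on a line, the optimum is the weighted median (not the mean). Total weight W = 560; half-weight = 280.
Sort by position and accumulate weight:
  block 2 (N1, w=100) → cum 100
  block 20 (N2, w=50) → cum 150
  block 24 (N3, w=200) → cum 350  ≥ 280 → median here
  block 28 (N4, w=100) → cum 450
  block 31 (N5, w=110) → cum 560
Optimal location: block 24.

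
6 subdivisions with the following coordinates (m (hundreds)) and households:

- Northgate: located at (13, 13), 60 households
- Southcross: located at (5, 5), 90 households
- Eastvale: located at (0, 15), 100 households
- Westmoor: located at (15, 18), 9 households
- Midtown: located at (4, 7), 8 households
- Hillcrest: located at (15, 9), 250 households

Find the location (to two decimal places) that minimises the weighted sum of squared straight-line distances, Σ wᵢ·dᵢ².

(9.96, 10.05)

The minimiser of Σwᵢ‖p−pᵢ‖² is the weighted centroid p* = (Σwᵢpᵢ)/(Σwᵢ).
Σwᵢ = 517.
Σwᵢxᵢ = 60·13 + 90·5 + 100·0 + 9·15 + 8·4 + 250·15 = 5147.
Σwᵢyᵢ = 60·13 + 90·5 + 100·15 + 9·18 + 8·7 + 250·9 = 5198.
x* = 5147/517 = 9.96, y* = 5198/517 = 10.05.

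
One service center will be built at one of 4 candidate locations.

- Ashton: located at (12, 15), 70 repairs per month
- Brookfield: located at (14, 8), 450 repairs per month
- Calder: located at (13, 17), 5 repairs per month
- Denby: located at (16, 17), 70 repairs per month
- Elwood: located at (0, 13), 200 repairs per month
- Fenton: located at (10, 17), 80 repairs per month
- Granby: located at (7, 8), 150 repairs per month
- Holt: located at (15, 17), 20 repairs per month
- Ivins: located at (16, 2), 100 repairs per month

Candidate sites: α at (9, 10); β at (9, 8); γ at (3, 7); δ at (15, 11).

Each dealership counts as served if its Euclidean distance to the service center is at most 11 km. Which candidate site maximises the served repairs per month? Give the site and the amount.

α, covering 1145

Coverage radius r = 11 km; a point is covered iff (Δx)²+(Δy)² ≤ 11² = 121.
  α (9, 10): covers {Ashton, Brookfield, Calder, Denby, Elwood, Fenton, Granby, Holt, Ivins} → 1145
  β (9, 8): covers {Ashton, Brookfield, Calder, Elwood, Fenton, Granby, Holt, Ivins} → 1075
  γ (3, 7): covers {Elwood, Granby} → 350
  δ (15, 11): covers {Ashton, Brookfield, Calder, Denby, Fenton, Granby, Holt, Ivins} → 945
Maximum coverage at α: 1145 repairs per month.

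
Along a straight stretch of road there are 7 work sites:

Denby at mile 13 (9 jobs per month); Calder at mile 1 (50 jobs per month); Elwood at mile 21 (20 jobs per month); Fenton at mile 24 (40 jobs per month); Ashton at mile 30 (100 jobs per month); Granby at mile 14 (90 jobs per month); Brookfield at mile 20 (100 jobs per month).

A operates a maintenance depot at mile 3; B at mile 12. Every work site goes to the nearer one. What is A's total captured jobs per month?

50

The indifferent point is the midpoint (3+12)/2 = 7.5; work sites left of it (closer to A at 3) go to A, those right go to B.
  Calder at 1 (w=50) → A
  Denby at 13 (w=9) → B
  Granby at 14 (w=90) → B
  Brookfield at 20 (w=100) → B
  Elwood at 21 (w=20) → B
  Fenton at 24 (w=40) → B
  Ashton at 30 (w=100) → B
A captures 50; B captures 359.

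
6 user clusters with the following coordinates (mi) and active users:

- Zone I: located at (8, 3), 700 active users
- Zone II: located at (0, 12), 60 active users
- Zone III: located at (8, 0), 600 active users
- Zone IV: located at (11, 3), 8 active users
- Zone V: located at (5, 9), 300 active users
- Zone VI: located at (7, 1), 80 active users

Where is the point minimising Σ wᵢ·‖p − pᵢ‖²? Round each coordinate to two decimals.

(7.18, 3.22)

The minimiser of Σwᵢ‖p−pᵢ‖² is the weighted centroid p* = (Σwᵢpᵢ)/(Σwᵢ).
Σwᵢ = 1748.
Σwᵢxᵢ = 700·8 + 60·0 + 600·8 + 8·11 + 300·5 + 80·7 = 12548.
Σwᵢyᵢ = 700·3 + 60·12 + 600·0 + 8·3 + 300·9 + 80·1 = 5624.
x* = 12548/1748 = 7.18, y* = 5624/1748 = 3.22.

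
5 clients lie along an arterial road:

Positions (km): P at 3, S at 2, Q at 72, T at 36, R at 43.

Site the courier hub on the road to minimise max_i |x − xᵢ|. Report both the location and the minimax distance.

location 37, max distance 35

The 1-center on a line is the midpoint of the two extreme points: leftmost at 2, rightmost at 72.
Optimal location = (2 + 72)/2 = 37; maximum distance = (72 − 2)/2 = 35.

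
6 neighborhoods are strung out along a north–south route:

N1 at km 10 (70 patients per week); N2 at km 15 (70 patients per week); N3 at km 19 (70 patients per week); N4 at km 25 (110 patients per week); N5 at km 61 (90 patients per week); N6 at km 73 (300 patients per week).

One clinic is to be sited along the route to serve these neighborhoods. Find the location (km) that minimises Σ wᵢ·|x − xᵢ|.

x = 61

For a sum of weighted absolute distances on a line, the optimum is the weighted median (not the mean). Total weight W = 710; half-weight = 355.
Sort by position and accumulate weight:
  km 10 (N1, w=70) → cum 70
  km 15 (N2, w=70) → cum 140
  km 19 (N3, w=70) → cum 210
  km 25 (N4, w=110) → cum 320
  km 61 (N5, w=90) → cum 410  ≥ 355 → median here
  km 73 (N6, w=300) → cum 710
Optimal location: km 61.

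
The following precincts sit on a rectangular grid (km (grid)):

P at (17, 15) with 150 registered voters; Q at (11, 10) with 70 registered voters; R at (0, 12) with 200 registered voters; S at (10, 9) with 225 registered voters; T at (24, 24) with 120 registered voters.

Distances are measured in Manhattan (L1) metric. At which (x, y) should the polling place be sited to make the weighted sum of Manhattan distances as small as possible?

Manhattan distance separates: Σwᵢ(|x−xᵢ|+|y−yᵢ|) = Σwᵢ|x−xᵢ| + Σwᵢ|y−yᵢ|, so x and y are optimised independently as 1-D weighted medians.
Total weight W = 765; half = 382.5.
x-coordinate, sorted with cumulative weight:
  x=0 (R, w=200) cum 200
  x=10 (S, w=225) cum 425  ← median
  x=11 (Q, w=70) cum 495
  x=17 (P, w=150) cum 645
  x=24 (T, w=120) cum 765
⇒ x* = 10
y-coordinate, sorted with cumulative weight:
  y=9 (S, w=225) cum 225
  y=10 (Q, w=70) cum 295
  y=12 (R, w=200) cum 495  ← median
  y=15 (P, w=150) cum 645
  y=24 (T, w=120) cum 765
⇒ y* = 12

(10, 12)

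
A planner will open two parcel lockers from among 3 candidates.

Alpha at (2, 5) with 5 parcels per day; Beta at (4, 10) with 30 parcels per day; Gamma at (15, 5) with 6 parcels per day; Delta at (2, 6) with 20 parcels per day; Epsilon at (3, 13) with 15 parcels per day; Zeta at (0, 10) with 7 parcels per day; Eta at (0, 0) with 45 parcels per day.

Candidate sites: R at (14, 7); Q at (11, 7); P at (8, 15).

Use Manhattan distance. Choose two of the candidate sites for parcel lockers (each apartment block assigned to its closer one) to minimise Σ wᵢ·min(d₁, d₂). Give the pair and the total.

{Q, P}, total 1567

Evaluate every pair (each demand assigned to the nearer of the two):
  {Q, P}: total = 1567
  {R, Q}: total = 1691
  {R, P}: total = 1759
Best pair: {Q, P} with total 1567.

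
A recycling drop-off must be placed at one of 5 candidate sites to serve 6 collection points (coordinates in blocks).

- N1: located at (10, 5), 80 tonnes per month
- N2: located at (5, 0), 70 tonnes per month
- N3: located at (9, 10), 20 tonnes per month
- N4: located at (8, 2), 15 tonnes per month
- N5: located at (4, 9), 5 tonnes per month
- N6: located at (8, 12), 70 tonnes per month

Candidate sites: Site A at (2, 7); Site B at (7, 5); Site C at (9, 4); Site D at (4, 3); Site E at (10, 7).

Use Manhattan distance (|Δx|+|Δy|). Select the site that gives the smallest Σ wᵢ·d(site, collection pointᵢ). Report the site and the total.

Total weighted distance at each candidate:
  Site A (2, 7): total = 2655
  Site B (7, 5): total = 1525
  Site C (9, 4): total = 1565
  Site D (4, 3): total = 2175
  Site E (10, 7): total = 1715
Minimum is at Site B with total 1525 blocks.

Site B, total 1525 blocks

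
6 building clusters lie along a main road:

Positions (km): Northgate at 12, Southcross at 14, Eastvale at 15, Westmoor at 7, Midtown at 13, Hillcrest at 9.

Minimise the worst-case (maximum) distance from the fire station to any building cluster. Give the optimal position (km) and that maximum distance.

location 11, max distance 4

The 1-center on a line is the midpoint of the two extreme points: leftmost at 7, rightmost at 15.
Optimal location = (7 + 15)/2 = 11; maximum distance = (15 − 7)/2 = 4.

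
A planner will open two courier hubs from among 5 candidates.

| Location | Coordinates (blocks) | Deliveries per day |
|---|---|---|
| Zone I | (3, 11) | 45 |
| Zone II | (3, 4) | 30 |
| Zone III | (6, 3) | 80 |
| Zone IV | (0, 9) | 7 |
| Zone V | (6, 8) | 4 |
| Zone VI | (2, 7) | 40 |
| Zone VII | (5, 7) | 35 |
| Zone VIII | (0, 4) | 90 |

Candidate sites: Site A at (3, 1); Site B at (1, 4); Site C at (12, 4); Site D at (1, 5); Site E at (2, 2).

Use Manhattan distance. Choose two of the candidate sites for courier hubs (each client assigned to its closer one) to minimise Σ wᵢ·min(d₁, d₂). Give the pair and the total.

Evaluate every pair (each demand assigned to the nearer of the two):
  {Site B, Site D}: total = 1387
  {Site A, Site D}: total = 1427
  {Site D, Site E}: total = 1427
  {Site A, Site B}: total = 1438
  {Site B, Site E}: total = 1438
  {Site B, Site C}: total = 1518
  {Site C, Site D}: total = 1587
  {Site A, Site E}: total = 1883
  {Site C, Site E}: total = 1883
  {Site A, Site C}: total = 2157
Best pair: {Site B, Site D} with total 1387.

{Site B, Site D}, total 1387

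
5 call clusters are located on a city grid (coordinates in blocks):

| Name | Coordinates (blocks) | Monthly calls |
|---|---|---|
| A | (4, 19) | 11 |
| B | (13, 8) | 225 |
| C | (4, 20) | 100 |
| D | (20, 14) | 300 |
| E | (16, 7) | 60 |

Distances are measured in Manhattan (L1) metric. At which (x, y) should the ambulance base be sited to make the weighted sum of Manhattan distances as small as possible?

Manhattan distance separates: Σwᵢ(|x−xᵢ|+|y−yᵢ|) = Σwᵢ|x−xᵢ| + Σwᵢ|y−yᵢ|, so x and y are optimised independently as 1-D weighted medians.
Total weight W = 696; half = 348.
x-coordinate, sorted with cumulative weight:
  x=4 (A, w=11) cum 11
  x=4 (C, w=100) cum 111
  x=13 (B, w=225) cum 336
  x=16 (E, w=60) cum 396  ← median
  x=20 (D, w=300) cum 696
⇒ x* = 16
y-coordinate, sorted with cumulative weight:
  y=7 (E, w=60) cum 60
  y=8 (B, w=225) cum 285
  y=14 (D, w=300) cum 585  ← median
  y=19 (A, w=11) cum 596
  y=20 (C, w=100) cum 696
⇒ y* = 14

(16, 14)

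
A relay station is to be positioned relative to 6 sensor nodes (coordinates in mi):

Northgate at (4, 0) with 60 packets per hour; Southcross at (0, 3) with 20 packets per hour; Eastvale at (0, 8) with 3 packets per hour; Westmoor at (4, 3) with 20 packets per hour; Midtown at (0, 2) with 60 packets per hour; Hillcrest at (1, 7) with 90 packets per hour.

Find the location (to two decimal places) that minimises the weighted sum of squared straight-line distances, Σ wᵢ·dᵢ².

The minimiser of Σwᵢ‖p−pᵢ‖² is the weighted centroid p* = (Σwᵢpᵢ)/(Σwᵢ).
Σwᵢ = 253.
Σwᵢxᵢ = 60·4 + 20·0 + 3·0 + 20·4 + 60·0 + 90·1 = 410.
Σwᵢyᵢ = 60·0 + 20·3 + 3·8 + 20·3 + 60·2 + 90·7 = 894.
x* = 410/253 = 1.62, y* = 894/253 = 3.53.

(1.62, 3.53)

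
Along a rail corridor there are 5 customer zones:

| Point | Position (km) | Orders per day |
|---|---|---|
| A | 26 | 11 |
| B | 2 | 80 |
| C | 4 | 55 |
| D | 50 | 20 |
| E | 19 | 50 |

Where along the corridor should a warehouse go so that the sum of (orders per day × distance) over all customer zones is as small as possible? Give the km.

For a sum of weighted absolute distances on a line, the optimum is the weighted median (not the mean). Total weight W = 216; half-weight = 108.
Sort by position and accumulate weight:
  km 2 (B, w=80) → cum 80
  km 4 (C, w=55) → cum 135  ≥ 108 → median here
  km 19 (E, w=50) → cum 185
  km 26 (A, w=11) → cum 196
  km 50 (D, w=20) → cum 216
Optimal location: km 4.

x = 4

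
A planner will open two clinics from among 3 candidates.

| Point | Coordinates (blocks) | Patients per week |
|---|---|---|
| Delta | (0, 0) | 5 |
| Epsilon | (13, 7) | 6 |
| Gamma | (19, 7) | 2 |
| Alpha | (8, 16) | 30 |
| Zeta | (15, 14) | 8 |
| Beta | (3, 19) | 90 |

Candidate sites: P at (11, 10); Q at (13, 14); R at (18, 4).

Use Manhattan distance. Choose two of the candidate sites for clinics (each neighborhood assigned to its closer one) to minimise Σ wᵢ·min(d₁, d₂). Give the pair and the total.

{P, Q}, total 1733

Evaluate every pair (each demand assigned to the nearer of the two):
  {P, Q}: total = 1733
  {Q, R}: total = 1736
  {P, R}: total = 2007
Best pair: {P, Q} with total 1733.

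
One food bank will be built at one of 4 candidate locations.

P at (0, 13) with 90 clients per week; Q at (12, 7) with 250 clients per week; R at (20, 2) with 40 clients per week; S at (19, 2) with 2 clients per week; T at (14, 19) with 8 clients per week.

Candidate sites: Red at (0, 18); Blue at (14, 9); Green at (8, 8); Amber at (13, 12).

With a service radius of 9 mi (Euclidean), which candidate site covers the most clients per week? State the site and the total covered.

Coverage radius r = 9 mi; a point is covered iff (Δx)²+(Δy)² ≤ 9² = 81.
  Red (0, 18): covers {P} → 90
  Blue (14, 9): covers {Q, S} → 252
  Green (8, 8): covers {Q} → 250
  Amber (13, 12): covers {Q, T} → 258
Maximum coverage at Amber: 258 clients per week.

Amber, covering 258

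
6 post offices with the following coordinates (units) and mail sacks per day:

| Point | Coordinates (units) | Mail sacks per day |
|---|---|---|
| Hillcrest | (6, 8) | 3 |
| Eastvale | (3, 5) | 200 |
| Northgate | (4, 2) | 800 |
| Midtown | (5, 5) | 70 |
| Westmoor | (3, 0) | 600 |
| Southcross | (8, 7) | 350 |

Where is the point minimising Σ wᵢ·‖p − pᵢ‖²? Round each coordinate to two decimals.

(4.33, 2.68)

The minimiser of Σwᵢ‖p−pᵢ‖² is the weighted centroid p* = (Σwᵢpᵢ)/(Σwᵢ).
Σwᵢ = 2023.
Σwᵢxᵢ = 3·6 + 200·3 + 800·4 + 70·5 + 600·3 + 350·8 = 8768.
Σwᵢyᵢ = 3·8 + 200·5 + 800·2 + 70·5 + 600·0 + 350·7 = 5424.
x* = 8768/2023 = 4.33, y* = 5424/2023 = 2.68.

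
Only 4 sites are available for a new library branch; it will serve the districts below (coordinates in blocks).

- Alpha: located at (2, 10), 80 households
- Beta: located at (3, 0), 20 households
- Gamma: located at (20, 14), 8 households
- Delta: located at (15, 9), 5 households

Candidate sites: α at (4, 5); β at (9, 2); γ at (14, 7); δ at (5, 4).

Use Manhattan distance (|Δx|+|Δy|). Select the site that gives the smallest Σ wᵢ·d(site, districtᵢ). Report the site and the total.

α, total 955 blocks

Total weighted distance at each candidate:
  α (4, 5): total = 955
  β (9, 2): total = 1609
  γ (14, 7): total = 1679
  δ (5, 4): total = 1115
Minimum is at α with total 955 blocks.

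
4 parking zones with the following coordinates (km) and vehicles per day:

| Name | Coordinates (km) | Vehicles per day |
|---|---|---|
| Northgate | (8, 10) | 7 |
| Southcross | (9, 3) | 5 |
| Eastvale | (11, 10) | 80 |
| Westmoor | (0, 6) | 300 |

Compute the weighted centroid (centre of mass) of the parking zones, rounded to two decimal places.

(2.50, 6.85)

The minimiser of Σwᵢ‖p−pᵢ‖² is the weighted centroid p* = (Σwᵢpᵢ)/(Σwᵢ).
Σwᵢ = 392.
Σwᵢxᵢ = 7·8 + 5·9 + 80·11 + 300·0 = 981.
Σwᵢyᵢ = 7·10 + 5·3 + 80·10 + 300·6 = 2685.
x* = 981/392 = 2.50, y* = 2685/392 = 6.85.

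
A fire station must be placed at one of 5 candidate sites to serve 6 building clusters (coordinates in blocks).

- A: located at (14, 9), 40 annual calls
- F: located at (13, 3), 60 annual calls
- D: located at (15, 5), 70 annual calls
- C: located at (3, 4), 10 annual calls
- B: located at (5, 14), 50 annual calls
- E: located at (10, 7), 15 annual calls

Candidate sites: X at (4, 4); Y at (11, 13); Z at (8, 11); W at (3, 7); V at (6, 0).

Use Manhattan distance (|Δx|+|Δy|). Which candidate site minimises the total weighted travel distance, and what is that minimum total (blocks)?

Total weighted distance at each candidate:
  X (4, 4): total = 2735
  Y (11, 13): total = 2465
  Z (8, 11): total = 2520
  W (3, 7): total = 2925
  V (6, 0): total = 3245
Minimum is at Y with total 2465 blocks.

Y, total 2465 blocks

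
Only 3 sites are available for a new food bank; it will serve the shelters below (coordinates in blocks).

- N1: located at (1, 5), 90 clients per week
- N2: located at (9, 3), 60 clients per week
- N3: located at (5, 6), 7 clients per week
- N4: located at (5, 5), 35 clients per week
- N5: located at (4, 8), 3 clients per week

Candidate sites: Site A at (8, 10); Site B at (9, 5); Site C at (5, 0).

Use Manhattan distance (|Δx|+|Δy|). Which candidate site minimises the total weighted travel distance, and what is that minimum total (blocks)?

Site B, total 1039 blocks

Total weighted distance at each candidate:
  Site A (8, 10): total = 1907
  Site B (9, 5): total = 1039
  Site C (5, 0): total = 1474
Minimum is at Site B with total 1039 blocks.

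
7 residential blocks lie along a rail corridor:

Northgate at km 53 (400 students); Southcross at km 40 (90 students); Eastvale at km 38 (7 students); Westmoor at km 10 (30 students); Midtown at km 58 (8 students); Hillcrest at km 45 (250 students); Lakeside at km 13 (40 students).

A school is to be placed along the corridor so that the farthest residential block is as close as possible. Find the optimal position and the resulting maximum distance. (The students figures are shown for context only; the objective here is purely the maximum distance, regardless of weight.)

location 34, max distance 24

The 1-center on a line is the midpoint of the two extreme points: leftmost at 10, rightmost at 58.
Optimal location = (10 + 58)/2 = 34; maximum distance = (58 − 10)/2 = 24.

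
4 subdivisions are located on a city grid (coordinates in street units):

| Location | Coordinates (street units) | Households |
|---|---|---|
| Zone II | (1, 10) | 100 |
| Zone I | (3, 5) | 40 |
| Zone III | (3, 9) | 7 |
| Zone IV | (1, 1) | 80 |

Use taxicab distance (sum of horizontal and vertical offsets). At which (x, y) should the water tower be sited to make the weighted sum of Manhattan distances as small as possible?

Manhattan distance separates: Σwᵢ(|x−xᵢ|+|y−yᵢ|) = Σwᵢ|x−xᵢ| + Σwᵢ|y−yᵢ|, so x and y are optimised independently as 1-D weighted medians.
Total weight W = 227; half = 113.5.
x-coordinate, sorted with cumulative weight:
  x=1 (Zone II, w=100) cum 100
  x=1 (Zone IV, w=80) cum 180  ← median
  x=3 (Zone I, w=40) cum 220
  x=3 (Zone III, w=7) cum 227
⇒ x* = 1
y-coordinate, sorted with cumulative weight:
  y=1 (Zone IV, w=80) cum 80
  y=5 (Zone I, w=40) cum 120  ← median
  y=9 (Zone III, w=7) cum 127
  y=10 (Zone II, w=100) cum 227
⇒ y* = 5

(1, 5)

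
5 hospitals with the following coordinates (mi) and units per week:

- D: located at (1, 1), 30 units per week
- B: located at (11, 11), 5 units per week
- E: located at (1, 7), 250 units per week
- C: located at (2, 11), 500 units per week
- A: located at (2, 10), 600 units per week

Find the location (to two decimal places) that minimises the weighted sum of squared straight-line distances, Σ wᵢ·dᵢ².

(1.83, 9.63)

The minimiser of Σwᵢ‖p−pᵢ‖² is the weighted centroid p* = (Σwᵢpᵢ)/(Σwᵢ).
Σwᵢ = 1385.
Σwᵢxᵢ = 30·1 + 5·11 + 250·1 + 500·2 + 600·2 = 2535.
Σwᵢyᵢ = 30·1 + 5·11 + 250·7 + 500·11 + 600·10 = 13335.
x* = 2535/1385 = 1.83, y* = 13335/1385 = 9.63.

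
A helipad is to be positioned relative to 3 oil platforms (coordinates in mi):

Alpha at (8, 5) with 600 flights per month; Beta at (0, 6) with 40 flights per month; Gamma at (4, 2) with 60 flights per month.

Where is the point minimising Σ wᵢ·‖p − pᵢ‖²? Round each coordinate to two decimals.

The minimiser of Σwᵢ‖p−pᵢ‖² is the weighted centroid p* = (Σwᵢpᵢ)/(Σwᵢ).
Σwᵢ = 700.
Σwᵢxᵢ = 600·8 + 40·0 + 60·4 = 5040.
Σwᵢyᵢ = 600·5 + 40·6 + 60·2 = 3360.
x* = 5040/700 = 7.20, y* = 3360/700 = 4.80.

(7.20, 4.80)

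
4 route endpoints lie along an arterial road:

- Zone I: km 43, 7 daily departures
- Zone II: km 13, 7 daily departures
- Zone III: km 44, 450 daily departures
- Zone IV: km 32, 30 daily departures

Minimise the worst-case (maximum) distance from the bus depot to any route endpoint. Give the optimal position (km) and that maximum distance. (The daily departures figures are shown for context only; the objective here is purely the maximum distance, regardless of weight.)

The 1-center on a line is the midpoint of the two extreme points: leftmost at 13, rightmost at 44.
Optimal location = (13 + 44)/2 = 28.5; maximum distance = (44 − 13)/2 = 15.5.

location 28.5, max distance 15.5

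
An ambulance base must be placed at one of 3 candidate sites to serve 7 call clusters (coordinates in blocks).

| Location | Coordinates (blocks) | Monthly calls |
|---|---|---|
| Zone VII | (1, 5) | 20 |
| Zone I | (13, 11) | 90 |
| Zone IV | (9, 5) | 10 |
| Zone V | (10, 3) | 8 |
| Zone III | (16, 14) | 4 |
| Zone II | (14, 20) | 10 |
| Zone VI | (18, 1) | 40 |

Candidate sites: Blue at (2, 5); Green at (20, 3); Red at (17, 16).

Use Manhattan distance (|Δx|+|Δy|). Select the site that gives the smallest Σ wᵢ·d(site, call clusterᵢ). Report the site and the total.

Red, total 2422 blocks

Total weighted distance at each candidate:
  Blue (2, 5): total = 2862
  Green (20, 3): total = 2430
  Red (17, 16): total = 2422
Minimum is at Red with total 2422 blocks.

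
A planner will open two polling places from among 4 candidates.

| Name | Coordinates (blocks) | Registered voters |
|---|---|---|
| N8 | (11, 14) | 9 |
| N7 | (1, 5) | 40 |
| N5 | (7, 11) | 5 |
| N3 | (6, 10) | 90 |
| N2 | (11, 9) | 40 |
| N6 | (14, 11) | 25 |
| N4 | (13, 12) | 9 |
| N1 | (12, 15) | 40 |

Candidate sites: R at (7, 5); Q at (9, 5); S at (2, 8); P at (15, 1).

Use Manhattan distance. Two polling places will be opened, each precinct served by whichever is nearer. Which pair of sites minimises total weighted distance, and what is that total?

Evaluate every pair (each demand assigned to the nearer of the two):
  {Q, S}: total = 1973
  {R, Q}: total = 2043
  {R, S}: total = 2209
  {R, P}: total = 2239
  {Q, P}: total = 2313
  {S, P}: total = 2347
Best pair: {Q, S} with total 1973.

{Q, S}, total 1973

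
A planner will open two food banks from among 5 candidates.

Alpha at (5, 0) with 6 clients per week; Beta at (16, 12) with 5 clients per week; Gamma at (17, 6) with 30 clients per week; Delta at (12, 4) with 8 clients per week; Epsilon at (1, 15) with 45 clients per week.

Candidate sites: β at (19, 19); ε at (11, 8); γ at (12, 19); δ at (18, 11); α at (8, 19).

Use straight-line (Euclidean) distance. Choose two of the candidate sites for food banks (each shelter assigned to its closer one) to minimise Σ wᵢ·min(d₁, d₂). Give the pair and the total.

{ε, α}, total 677.5

Evaluate every pair (each demand assigned to the nearer of the two):
  {ε, α}: total = 677.5
  {δ, α}: total = 702.9
  {ε, δ}: total = 806.4
  {ε, γ}: total = 841.4
  {β, ε}: total = 864.0
  {γ, δ}: total = 866.8
  {β, α}: total = 1035.1
  {γ, α}: total = 1056.4
  {β, δ}: total = 1126.0
  {β, γ}: total = 1200.9
Best pair: {ε, α} with total 677.5.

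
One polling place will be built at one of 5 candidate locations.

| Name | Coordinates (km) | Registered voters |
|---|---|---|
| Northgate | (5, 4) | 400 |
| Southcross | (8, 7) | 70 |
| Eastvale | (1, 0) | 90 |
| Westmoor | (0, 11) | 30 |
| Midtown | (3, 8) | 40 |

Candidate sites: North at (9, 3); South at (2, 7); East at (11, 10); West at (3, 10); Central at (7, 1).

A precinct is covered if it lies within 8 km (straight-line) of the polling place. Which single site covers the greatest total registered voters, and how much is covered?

Coverage radius r = 8 km; a point is covered iff (Δx)²+(Δy)² ≤ 8² = 64.
  North (9, 3): covers {Northgate, Southcross, Midtown} → 510
  South (2, 7): covers {Northgate, Southcross, Eastvale, Westmoor, Midtown} → 630
  East (11, 10): covers {Southcross} → 70
  West (3, 10): covers {Northgate, Southcross, Westmoor, Midtown} → 540
  Central (7, 1): covers {Northgate, Southcross, Eastvale} → 560
Maximum coverage at South: 630 registered voters.

South, covering 630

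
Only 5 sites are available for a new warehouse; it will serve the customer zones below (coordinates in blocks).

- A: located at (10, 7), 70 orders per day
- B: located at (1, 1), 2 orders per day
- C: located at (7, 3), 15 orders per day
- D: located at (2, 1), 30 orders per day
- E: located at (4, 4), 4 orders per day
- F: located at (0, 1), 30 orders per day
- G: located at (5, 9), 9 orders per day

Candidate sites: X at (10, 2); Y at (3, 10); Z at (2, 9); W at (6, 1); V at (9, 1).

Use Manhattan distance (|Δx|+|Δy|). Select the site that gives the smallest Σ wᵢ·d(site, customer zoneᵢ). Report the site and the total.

Total weighted distance at each candidate:
  X (10, 2): total = 1170
  Y (3, 10): total = 1602
  Z (2, 9): total = 1478
  W (6, 1): total = 1156
  V (9, 1): total = 1186
Minimum is at W with total 1156 blocks.

W, total 1156 blocks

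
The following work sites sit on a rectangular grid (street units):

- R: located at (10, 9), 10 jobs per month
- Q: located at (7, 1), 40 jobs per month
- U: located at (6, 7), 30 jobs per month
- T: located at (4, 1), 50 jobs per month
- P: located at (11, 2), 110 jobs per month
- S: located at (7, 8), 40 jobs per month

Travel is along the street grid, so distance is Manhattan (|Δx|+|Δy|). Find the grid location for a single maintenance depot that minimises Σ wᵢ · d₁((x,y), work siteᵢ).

(7, 2)

Manhattan distance separates: Σwᵢ(|x−xᵢ|+|y−yᵢ|) = Σwᵢ|x−xᵢ| + Σwᵢ|y−yᵢ|, so x and y are optimised independently as 1-D weighted medians.
Total weight W = 280; half = 140.
x-coordinate, sorted with cumulative weight:
  x=4 (T, w=50) cum 50
  x=6 (U, w=30) cum 80
  x=7 (Q, w=40) cum 120
  x=7 (S, w=40) cum 160  ← median
  x=10 (R, w=10) cum 170
  x=11 (P, w=110) cum 280
⇒ x* = 7
y-coordinate, sorted with cumulative weight:
  y=1 (Q, w=40) cum 40
  y=1 (T, w=50) cum 90
  y=2 (P, w=110) cum 200  ← median
  y=7 (U, w=30) cum 230
  y=8 (S, w=40) cum 270
  y=9 (R, w=10) cum 280
⇒ y* = 2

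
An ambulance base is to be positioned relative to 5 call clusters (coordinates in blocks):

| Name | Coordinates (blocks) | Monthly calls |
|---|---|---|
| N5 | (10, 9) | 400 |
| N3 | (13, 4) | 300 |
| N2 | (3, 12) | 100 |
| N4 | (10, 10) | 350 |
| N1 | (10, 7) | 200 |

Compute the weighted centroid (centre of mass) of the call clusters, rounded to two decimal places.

The minimiser of Σwᵢ‖p−pᵢ‖² is the weighted centroid p* = (Σwᵢpᵢ)/(Σwᵢ).
Σwᵢ = 1350.
Σwᵢxᵢ = 400·10 + 300·13 + 100·3 + 350·10 + 200·10 = 13700.
Σwᵢyᵢ = 400·9 + 300·4 + 100·12 + 350·10 + 200·7 = 10900.
x* = 13700/1350 = 10.15, y* = 10900/1350 = 8.07.

(10.15, 8.07)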